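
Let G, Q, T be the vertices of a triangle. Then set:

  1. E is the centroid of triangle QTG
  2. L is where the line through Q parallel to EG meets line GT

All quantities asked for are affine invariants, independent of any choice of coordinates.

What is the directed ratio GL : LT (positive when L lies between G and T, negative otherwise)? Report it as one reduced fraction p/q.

GL:LT = -1/2

Choose coordinates G = (0, 0), Q = (1, 0), T = (0, 1).
1. E is the centroid of triangle QTG ⇒ E = (1/3, 1/3)
2. L is where the line through Q parallel to EG meets line GT ⇒ L = (0, -1)
L = G + t·(T−G) with t = -1, so GL:LT = t:(1−t) = -1:2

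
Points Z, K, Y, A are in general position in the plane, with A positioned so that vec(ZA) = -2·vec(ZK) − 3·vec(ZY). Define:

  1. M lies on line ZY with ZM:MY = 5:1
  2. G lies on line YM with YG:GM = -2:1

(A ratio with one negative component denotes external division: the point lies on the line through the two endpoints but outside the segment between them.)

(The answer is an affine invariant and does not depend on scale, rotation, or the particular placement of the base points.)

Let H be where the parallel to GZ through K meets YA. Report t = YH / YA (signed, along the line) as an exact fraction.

t = -1/2

Work in coordinates with Z = (0, 0), K = (1, 0), Y = (0, 1), A = (-2, -3).
1. M lies on line ZY with ZM:MY = 5:1 ⇒ M = (0, 5/6)
2. G lies on line YM with YG:GM = -2:1 ⇒ G = (0, 2/3)
through K parallel to GZ: direction (0, -2/3); meets YA at H = (1, 3)
H = Y + t·(A−Y) with t = -1/2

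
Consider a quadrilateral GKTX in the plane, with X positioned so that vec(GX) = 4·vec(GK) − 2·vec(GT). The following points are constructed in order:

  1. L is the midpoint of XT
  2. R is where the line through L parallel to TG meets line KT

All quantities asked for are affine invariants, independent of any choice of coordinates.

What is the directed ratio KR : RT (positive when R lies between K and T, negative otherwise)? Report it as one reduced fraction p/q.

Work in coordinates with G = (0, 0), K = (1, 0), T = (0, 1), X = (4, -2).
1. L is the midpoint of XT ⇒ L = (2, -1/2)
2. R is where the line through L parallel to TG meets line KT ⇒ R = (2, -1)
R = K + t·(T−K) with t = -1, so KR:RT = t:(1−t) = -1:2

KR:RT = -1/2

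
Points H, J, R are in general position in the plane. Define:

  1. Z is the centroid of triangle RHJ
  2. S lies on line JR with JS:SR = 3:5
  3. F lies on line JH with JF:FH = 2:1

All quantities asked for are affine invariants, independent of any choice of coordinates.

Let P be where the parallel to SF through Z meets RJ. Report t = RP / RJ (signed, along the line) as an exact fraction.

t = 23/48

Set H = (0, 0), J = (1, 0), R = (0, 1); any affine frame gives the same invariant.
1. Z is the centroid of triangle RHJ ⇒ Z = (1/3, 1/3)
2. S lies on line JR with JS:SR = 3:5 ⇒ S = (5/8, 3/8)
3. F lies on line JH with JF:FH = 2:1 ⇒ F = (1/3, 0)
through Z parallel to SF: direction (-7/24, -3/8); meets RJ at P = (23/48, 25/48)
P = R + t·(J−R) with t = 23/48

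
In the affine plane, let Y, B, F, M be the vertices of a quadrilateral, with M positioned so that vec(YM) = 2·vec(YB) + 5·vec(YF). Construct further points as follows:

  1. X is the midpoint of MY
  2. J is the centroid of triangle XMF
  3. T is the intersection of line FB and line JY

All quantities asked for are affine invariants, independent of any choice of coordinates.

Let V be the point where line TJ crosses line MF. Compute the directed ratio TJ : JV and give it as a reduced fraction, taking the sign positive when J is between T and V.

TJ:JV = 85/23

Choose coordinates Y = (0, 0), B = (1, 0), F = (0, 1), M = (2, 5).
1. X is the midpoint of MY ⇒ X = (1, 5/2)
2. J is the centroid of triangle XMF ⇒ J = (1, 17/6)
3. T is the intersection of line FB and line JY ⇒ T = (6/23, 17/23)
line TJ meets MF at V = (6/5, 17/5)
J = T + t·(V−T) with t = 85/108, so TJ:JV = 85/108:23/108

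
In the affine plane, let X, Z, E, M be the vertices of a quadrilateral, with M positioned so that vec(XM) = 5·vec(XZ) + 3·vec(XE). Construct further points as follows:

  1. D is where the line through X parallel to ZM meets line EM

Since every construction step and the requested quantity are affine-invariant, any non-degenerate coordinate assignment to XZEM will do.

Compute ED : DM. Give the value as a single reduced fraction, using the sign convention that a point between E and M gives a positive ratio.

Choose coordinates X = (0, 0), Z = (1, 0), E = (0, 1), M = (5, 3).
1. D is where the line through X parallel to ZM meets line EM ⇒ D = (20/7, 15/7)
D = E + t·(M−E) with t = 4/7, so ED:DM = t:(1−t) = 4/7:3/7

ED:DM = 4/3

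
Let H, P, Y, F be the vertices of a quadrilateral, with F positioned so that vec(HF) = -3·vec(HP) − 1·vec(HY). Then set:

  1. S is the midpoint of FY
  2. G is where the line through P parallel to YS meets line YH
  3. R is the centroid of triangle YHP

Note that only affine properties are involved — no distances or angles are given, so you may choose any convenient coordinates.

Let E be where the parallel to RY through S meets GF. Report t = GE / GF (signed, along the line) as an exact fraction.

t = 7/19

Choose coordinates H = (0, 0), P = (1, 0), Y = (0, 1), F = (-3, -1).
1. S is the midpoint of FY ⇒ S = (-3/2, 0)
2. G is where the line through P parallel to YS meets line YH ⇒ G = (0, -2/3)
3. R is the centroid of triangle YHP ⇒ R = (1/3, 1/3)
through S parallel to RY: direction (-1/3, 2/3); meets GF at E = (-21/19, -15/19)
E = G + t·(F−G) with t = 7/19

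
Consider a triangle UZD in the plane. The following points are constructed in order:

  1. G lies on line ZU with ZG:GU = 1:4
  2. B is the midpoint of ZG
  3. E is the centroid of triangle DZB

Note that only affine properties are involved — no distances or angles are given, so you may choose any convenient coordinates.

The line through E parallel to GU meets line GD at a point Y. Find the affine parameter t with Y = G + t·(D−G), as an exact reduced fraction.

t = 1/3

Assign U = (0, 0), Z = (1, 0), D = (0, 1) — the answer is frame-independent, so this choice is without loss of generality.
1. G lies on line ZU with ZG:GU = 1:4 ⇒ G = (4/5, 0)
2. B is the midpoint of ZG ⇒ B = (9/10, 0)
3. E is the centroid of triangle DZB ⇒ E = (19/30, 1/3)
through E parallel to GU: direction (-4/5, 0); meets GD at Y = (8/15, 1/3)
Y = G + t·(D−G) with t = 1/3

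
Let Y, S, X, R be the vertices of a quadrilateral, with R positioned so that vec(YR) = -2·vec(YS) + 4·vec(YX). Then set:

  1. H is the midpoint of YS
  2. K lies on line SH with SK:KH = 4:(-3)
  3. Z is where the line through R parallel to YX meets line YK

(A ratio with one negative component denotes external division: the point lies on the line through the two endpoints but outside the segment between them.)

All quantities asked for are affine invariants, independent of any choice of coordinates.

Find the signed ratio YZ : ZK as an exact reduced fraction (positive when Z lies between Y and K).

Assign Y = (0, 0), S = (1, 0), X = (0, 1), R = (-2, 4) — the answer is frame-independent, so this choice is without loss of generality.
1. H is the midpoint of YS ⇒ H = (1/2, 0)
2. K lies on line SH with SK:KH = 4:(-3) ⇒ K = (-1, 0)
3. Z is where the line through R parallel to YX meets line YK ⇒ Z = (-2, 0)
Z = Y + t·(K−Y) with t = 2, so YZ:ZK = t:(1−t) = 2:-1

YZ:ZK = -2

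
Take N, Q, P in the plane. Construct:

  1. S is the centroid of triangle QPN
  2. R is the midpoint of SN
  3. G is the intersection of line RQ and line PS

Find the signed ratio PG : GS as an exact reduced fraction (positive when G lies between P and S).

PG:GS = -4

Work in coordinates with N = (0, 0), Q = (1, 0), P = (0, 1).
1. S is the centroid of triangle QPN ⇒ S = (1/3, 1/3)
2. R is the midpoint of SN ⇒ R = (1/6, 1/6)
3. G is the intersection of line RQ and line PS ⇒ G = (4/9, 1/9)
G = P + t·(S−P) with t = 4/3, so PG:GS = t:(1−t) = 4/3:-1/3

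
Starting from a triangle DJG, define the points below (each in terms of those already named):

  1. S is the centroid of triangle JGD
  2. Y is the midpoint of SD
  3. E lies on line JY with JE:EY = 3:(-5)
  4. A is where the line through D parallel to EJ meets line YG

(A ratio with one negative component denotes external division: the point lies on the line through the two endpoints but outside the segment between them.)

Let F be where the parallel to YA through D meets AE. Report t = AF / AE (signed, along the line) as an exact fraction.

Set D = (0, 0), J = (1, 0), G = (0, 1); any affine frame gives the same invariant.
1. S is the centroid of triangle JGD ⇒ S = (1/3, 1/3)
2. Y is the midpoint of SD ⇒ Y = (1/6, 1/6)
3. E lies on line JY with JE:EY = 3:(-5) ⇒ E = (9/4, -1/4)
4. A is where the line through D parallel to EJ meets line YG ⇒ A = (5/24, -1/24)
through D parallel to YA: direction (1/24, -5/24); meets AE at F = (1/240, -1/48)
F = A + t·(E−A) with t = -1/10

t = -1/10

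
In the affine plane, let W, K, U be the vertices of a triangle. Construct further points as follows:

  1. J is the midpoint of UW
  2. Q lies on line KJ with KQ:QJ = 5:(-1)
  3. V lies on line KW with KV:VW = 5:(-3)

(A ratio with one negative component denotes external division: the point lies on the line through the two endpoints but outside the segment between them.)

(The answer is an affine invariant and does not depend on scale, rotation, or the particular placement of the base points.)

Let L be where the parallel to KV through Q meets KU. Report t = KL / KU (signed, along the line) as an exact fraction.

t = 5/8

Choose coordinates W = (0, 0), K = (1, 0), U = (0, 1).
1. J is the midpoint of UW ⇒ J = (0, 1/2)
2. Q lies on line KJ with KQ:QJ = 5:(-1) ⇒ Q = (-1/4, 5/8)
3. V lies on line KW with KV:VW = 5:(-3) ⇒ V = (-3/2, 0)
through Q parallel to KV: direction (-5/2, 0); meets KU at L = (3/8, 5/8)
L = K + t·(U−K) with t = 5/8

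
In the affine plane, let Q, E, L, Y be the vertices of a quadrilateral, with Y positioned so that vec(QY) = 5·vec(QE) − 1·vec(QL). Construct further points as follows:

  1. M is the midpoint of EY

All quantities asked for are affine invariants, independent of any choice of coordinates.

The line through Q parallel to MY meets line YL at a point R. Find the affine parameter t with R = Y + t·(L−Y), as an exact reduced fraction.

t = -1/3

Choose coordinates Q = (0, 0), E = (1, 0), L = (0, 1), Y = (5, -1).
1. M is the midpoint of EY ⇒ M = (3, -1/2)
through Q parallel to MY: direction (2, -1/2); meets YL at R = (20/3, -5/3)
R = Y + t·(L−Y) with t = -1/3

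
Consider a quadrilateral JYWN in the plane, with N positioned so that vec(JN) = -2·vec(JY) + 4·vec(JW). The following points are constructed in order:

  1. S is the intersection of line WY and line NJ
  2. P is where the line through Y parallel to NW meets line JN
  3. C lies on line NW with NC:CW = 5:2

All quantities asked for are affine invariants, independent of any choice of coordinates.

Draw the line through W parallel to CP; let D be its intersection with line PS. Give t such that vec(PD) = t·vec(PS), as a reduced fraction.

t = -1/5

Assign J = (0, 0), Y = (1, 0), W = (0, 1), N = (-2, 4) — the answer is frame-independent, so this choice is without loss of generality.
1. S is the intersection of line WY and line NJ ⇒ S = (-1, 2)
2. P is where the line through Y parallel to NW meets line JN ⇒ P = (-3, 6)
3. C lies on line NW with NC:CW = 5:2 ⇒ C = (-4/7, 13/7)
through W parallel to CP: direction (-17/7, 29/7); meets PS at D = (-17/5, 34/5)
D = P + t·(S−P) with t = -1/5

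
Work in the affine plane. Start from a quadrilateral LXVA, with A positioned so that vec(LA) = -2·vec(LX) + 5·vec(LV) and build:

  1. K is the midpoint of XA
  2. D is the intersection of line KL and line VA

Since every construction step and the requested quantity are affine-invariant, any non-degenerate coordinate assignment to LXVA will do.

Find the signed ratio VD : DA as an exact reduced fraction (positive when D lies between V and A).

Choose coordinates L = (0, 0), X = (1, 0), V = (0, 1), A = (-2, 5).
1. K is the midpoint of XA ⇒ K = (-1/2, 5/2)
2. D is the intersection of line KL and line VA ⇒ D = (-1/3, 5/3)
D = V + t·(A−V) with t = 1/6, so VD:DA = t:(1−t) = 1/6:5/6

VD:DA = 1/5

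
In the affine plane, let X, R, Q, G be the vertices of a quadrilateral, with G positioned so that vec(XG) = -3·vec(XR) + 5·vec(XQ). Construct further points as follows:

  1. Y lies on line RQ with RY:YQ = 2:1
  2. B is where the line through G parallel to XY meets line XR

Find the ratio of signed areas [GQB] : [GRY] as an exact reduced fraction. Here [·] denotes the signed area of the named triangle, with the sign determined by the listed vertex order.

Work in coordinates with X = (0, 0), R = (1, 0), Q = (0, 1), G = (-3, 5).
1. Y lies on line RQ with RY:YQ = 2:1 ⇒ Y = (1/3, 2/3)
2. B is where the line through G parallel to XY meets line XR ⇒ B = (-11/2, 0)
2·[GQB] = -25, 2·[GRY] = -2/3
[GQB]:[GRY] = -25:-2/3 = 75/2

[GQB]:[GRY] = 75/2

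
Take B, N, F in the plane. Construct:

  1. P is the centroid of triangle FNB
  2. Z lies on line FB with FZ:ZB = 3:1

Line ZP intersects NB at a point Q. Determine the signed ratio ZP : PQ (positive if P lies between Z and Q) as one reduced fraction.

Work in coordinates with B = (0, 0), N = (1, 0), F = (0, 1).
1. P is the centroid of triangle FNB ⇒ P = (1/3, 1/3)
2. Z lies on line FB with FZ:ZB = 3:1 ⇒ Z = (0, 1/4)
line ZP meets NB at Q = (-1, 0)
P = Z + t·(Q−Z) with t = -1/3, so ZP:PQ = -1/3:4/3

ZP:PQ = -1/4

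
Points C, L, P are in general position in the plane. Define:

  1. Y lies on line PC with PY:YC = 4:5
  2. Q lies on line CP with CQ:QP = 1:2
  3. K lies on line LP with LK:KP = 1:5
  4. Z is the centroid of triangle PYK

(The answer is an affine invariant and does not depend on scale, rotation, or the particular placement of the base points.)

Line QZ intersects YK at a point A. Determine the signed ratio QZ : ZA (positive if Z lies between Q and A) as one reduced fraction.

Assign C = (0, 0), L = (1, 0), P = (0, 1) — the answer is frame-independent, so this choice is without loss of generality.
1. Y lies on line PC with PY:YC = 4:5 ⇒ Y = (0, 5/9)
2. Q lies on line CP with CQ:QP = 1:2 ⇒ Q = (0, 1/3)
3. K lies on line LP with LK:KP = 1:5 ⇒ K = (5/6, 1/6)
4. Z is the centroid of triangle PYK ⇒ Z = (5/18, 31/54)
line QZ meets YK at A = (1/6, 43/90)
Z = Q + t·(A−Q) with t = 5/3, so QZ:ZA = 5/3:-2/3

QZ:ZA = -5/2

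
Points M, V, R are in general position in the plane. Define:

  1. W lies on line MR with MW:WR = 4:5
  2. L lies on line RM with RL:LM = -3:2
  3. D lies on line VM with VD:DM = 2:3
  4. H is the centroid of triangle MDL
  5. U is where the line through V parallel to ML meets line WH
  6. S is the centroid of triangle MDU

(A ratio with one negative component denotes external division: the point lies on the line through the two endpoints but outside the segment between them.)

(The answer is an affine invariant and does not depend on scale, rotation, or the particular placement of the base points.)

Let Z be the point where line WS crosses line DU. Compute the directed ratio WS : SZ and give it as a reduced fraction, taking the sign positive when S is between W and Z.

WS:SZ = 42/23

Set M = (0, 0), V = (1, 0), R = (0, 1); any affine frame gives the same invariant.
1. W lies on line MR with MW:WR = 4:5 ⇒ W = (0, 4/9)
2. L lies on line RM with RL:LM = -3:2 ⇒ L = (0, -2)
3. D lies on line VM with VD:DM = 2:3 ⇒ D = (3/5, 0)
4. H is the centroid of triangle MDL ⇒ H = (1/5, -2/3)
5. U is where the line through V parallel to ML meets line WH ⇒ U = (1, -46/9)
6. S is the centroid of triangle MDU ⇒ S = (8/15, -46/27)
line WS meets DU at Z = (52/63, -1633/567)
S = W + t·(Z−W) with t = 42/65, so WS:SZ = 42/65:23/65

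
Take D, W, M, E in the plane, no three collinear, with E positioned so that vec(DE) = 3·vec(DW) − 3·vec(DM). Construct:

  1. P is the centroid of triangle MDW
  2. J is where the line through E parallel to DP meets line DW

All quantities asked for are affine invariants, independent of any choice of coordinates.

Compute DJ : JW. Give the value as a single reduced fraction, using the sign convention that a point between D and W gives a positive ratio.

Assign D = (0, 0), W = (1, 0), M = (0, 1), E = (3, -3) — the answer is frame-independent, so this choice is without loss of generality.
1. P is the centroid of triangle MDW ⇒ P = (1/3, 1/3)
2. J is where the line through E parallel to DP meets line DW ⇒ J = (6, 0)
J = D + t·(W−D) with t = 6, so DJ:JW = t:(1−t) = 6:-5

DJ:JW = -6/5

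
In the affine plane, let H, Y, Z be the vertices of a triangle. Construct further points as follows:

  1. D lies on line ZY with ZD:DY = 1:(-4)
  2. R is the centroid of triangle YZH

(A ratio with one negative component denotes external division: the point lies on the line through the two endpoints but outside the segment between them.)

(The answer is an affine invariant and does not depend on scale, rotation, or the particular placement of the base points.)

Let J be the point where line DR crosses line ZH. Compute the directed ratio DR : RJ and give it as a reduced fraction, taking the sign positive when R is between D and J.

DR:RJ = -2

Work in coordinates with H = (0, 0), Y = (1, 0), Z = (0, 1).
1. D lies on line ZY with ZD:DY = 1:(-4) ⇒ D = (-1/3, 4/3)
2. R is the centroid of triangle YZH ⇒ R = (1/3, 1/3)
line DR meets ZH at J = (0, 5/6)
R = D + t·(J−D) with t = 2, so DR:RJ = 2:-1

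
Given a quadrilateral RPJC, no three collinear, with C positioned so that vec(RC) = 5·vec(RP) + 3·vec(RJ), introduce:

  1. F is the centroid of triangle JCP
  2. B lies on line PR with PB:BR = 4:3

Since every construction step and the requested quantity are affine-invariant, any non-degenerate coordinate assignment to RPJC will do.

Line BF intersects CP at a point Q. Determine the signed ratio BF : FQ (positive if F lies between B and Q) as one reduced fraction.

Set R = (0, 0), P = (1, 0), J = (0, 1), C = (5, 3); any affine frame gives the same invariant.
1. F is the centroid of triangle JCP ⇒ F = (2, 4/3)
2. B lies on line PR with PB:BR = 4:3 ⇒ B = (3/7, 0)
line BF meets CP at Q = (-51/13, -48/13)
F = B + t·(Q−B) with t = -13/36, so BF:FQ = -13/36:49/36

BF:FQ = -13/49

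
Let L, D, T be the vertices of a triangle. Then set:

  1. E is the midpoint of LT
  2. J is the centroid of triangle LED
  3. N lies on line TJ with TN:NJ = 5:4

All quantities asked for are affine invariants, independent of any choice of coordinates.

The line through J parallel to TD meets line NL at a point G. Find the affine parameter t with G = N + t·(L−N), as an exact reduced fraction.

t = 4/13

Set L = (0, 0), D = (1, 0), T = (0, 1); any affine frame gives the same invariant.
1. E is the midpoint of LT ⇒ E = (0, 1/2)
2. J is the centroid of triangle LED ⇒ J = (1/3, 1/6)
3. N lies on line TJ with TN:NJ = 5:4 ⇒ N = (5/27, 29/54)
through J parallel to TD: direction (1, -1); meets NL at G = (5/39, 29/78)
G = N + t·(L−N) with t = 4/13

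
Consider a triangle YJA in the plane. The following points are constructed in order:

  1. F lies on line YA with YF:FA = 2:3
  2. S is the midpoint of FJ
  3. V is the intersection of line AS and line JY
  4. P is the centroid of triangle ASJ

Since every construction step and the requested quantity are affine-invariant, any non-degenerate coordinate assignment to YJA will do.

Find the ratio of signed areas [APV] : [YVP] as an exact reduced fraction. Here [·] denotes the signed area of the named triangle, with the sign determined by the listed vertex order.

[APV]:[YVP] = -1/2

Choose coordinates Y = (0, 0), J = (1, 0), A = (0, 1).
1. F lies on line YA with YF:FA = 2:3 ⇒ F = (0, 2/5)
2. S is the midpoint of FJ ⇒ S = (1/2, 1/5)
3. V is the intersection of line AS and line JY ⇒ V = (5/8, 0)
4. P is the centroid of triangle ASJ ⇒ P = (1/2, 2/5)
2·[APV] = -1/8, 2·[YVP] = 1/4
[APV]:[YVP] = -1/8:1/4 = -1/2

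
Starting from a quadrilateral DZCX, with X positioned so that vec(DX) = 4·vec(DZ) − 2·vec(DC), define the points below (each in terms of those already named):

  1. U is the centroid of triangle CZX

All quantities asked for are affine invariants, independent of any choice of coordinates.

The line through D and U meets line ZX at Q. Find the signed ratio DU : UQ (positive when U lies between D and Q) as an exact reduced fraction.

Set D = (0, 0), Z = (1, 0), C = (0, 1), X = (4, -2); any affine frame gives the same invariant.
1. U is the centroid of triangle CZX ⇒ U = (5/3, -1/3)
line DU meets ZX at Q = (10/7, -2/7)
U = D + t·(Q−D) with t = 7/6, so DU:UQ = 7/6:-1/6

DU:UQ = -7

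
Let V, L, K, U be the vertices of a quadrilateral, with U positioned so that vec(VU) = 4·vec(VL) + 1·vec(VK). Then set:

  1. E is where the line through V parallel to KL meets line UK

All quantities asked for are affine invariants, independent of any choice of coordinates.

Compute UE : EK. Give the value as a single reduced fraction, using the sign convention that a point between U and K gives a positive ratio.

Assign V = (0, 0), L = (1, 0), K = (0, 1), U = (4, 1) — the answer is frame-independent, so this choice is without loss of generality.
1. E is where the line through V parallel to KL meets line UK ⇒ E = (-1, 1)
E = U + t·(K−U) with t = 5/4, so UE:EK = t:(1−t) = 5/4:-1/4

UE:EK = -5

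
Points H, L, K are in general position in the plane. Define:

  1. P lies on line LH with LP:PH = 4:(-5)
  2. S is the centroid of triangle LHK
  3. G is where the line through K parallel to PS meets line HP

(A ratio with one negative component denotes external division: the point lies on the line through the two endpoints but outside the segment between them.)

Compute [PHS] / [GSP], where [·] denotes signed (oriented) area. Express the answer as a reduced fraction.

Set H = (0, 0), L = (1, 0), K = (0, 1); any affine frame gives the same invariant.
1. P lies on line LH with LP:PH = 4:(-5) ⇒ P = (5, 0)
2. S is the centroid of triangle LHK ⇒ S = (1/3, 1/3)
3. G is where the line through K parallel to PS meets line HP ⇒ G = (14, 0)
2·[PHS] = -5/3, 2·[GSP] = 3
[PHS]:[GSP] = -5/3:3 = -5/9

[PHS]:[GSP] = -5/9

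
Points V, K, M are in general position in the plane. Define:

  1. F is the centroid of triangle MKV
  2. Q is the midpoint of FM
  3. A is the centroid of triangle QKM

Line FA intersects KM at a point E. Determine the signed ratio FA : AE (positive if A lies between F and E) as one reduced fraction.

FA:AE = 5

Assign V = (0, 0), K = (1, 0), M = (0, 1) — the answer is frame-independent, so this choice is without loss of generality.
1. F is the centroid of triangle MKV ⇒ F = (1/3, 1/3)
2. Q is the midpoint of FM ⇒ Q = (1/6, 2/3)
3. A is the centroid of triangle QKM ⇒ A = (7/18, 5/9)
line FA meets KM at E = (2/5, 3/5)
A = F + t·(E−F) with t = 5/6, so FA:AE = 5/6:1/6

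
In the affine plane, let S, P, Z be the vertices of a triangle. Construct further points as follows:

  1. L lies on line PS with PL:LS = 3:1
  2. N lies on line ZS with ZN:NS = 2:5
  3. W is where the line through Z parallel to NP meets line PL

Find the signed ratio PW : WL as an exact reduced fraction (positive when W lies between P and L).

PW:WL = -8/23

Choose coordinates S = (0, 0), P = (1, 0), Z = (0, 1).
1. L lies on line PS with PL:LS = 3:1 ⇒ L = (1/4, 0)
2. N lies on line ZS with ZN:NS = 2:5 ⇒ N = (0, 5/7)
3. W is where the line through Z parallel to NP meets line PL ⇒ W = (7/5, 0)
W = P + t·(L−P) with t = -8/15, so PW:WL = t:(1−t) = -8/15:23/15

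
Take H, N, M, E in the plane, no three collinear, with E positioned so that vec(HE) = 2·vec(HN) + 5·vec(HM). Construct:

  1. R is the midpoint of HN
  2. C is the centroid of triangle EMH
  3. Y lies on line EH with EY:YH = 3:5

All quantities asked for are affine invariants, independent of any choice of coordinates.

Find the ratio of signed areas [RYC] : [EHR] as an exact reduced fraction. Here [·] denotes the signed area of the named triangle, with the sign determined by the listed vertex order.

[RYC]:[EHR] = 47/120

Set H = (0, 0), N = (1, 0), M = (0, 1), E = (2, 5); any affine frame gives the same invariant.
1. R is the midpoint of HN ⇒ R = (1/2, 0)
2. C is the centroid of triangle EMH ⇒ C = (2/3, 2)
3. Y lies on line EH with EY:YH = 3:5 ⇒ Y = (5/4, 25/8)
2·[RYC] = 47/48, 2·[EHR] = 5/2
[RYC]:[EHR] = 47/48:5/2 = 47/120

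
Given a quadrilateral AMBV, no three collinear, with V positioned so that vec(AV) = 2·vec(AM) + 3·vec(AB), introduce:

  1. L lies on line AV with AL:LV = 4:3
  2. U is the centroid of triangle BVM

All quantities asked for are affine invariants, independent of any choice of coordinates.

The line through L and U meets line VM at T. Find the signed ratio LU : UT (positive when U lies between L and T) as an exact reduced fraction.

Work in coordinates with A = (0, 0), M = (1, 0), B = (0, 1), V = (2, 3).
1. L lies on line AV with AL:LV = 4:3 ⇒ L = (8/7, 12/7)
2. U is the centroid of triangle BVM ⇒ U = (1, 4/3)
line LU meets VM at T = (5, 12)
U = L + t·(T−L) with t = -1/27, so LU:UT = -1/27:28/27

LU:UT = -1/28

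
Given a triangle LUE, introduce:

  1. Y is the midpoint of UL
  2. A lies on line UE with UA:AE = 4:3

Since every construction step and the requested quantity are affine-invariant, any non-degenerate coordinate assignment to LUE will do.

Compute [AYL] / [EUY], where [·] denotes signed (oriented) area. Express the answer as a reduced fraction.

[AYL]:[EUY] = 4/7

Set L = (0, 0), U = (1, 0), E = (0, 1); any affine frame gives the same invariant.
1. Y is the midpoint of UL ⇒ Y = (1/2, 0)
2. A lies on line UE with UA:AE = 4:3 ⇒ A = (3/7, 4/7)
2·[AYL] = -2/7, 2·[EUY] = -1/2
[AYL]:[EUY] = -2/7:-1/2 = 4/7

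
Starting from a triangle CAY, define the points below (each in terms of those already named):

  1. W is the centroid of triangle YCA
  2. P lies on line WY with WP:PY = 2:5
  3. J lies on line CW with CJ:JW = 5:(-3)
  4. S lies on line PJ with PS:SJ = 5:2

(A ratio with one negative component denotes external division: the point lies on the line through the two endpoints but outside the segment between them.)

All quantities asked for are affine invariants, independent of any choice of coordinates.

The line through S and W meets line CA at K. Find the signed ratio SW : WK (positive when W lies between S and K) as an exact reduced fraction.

Work in coordinates with C = (0, 0), A = (1, 0), Y = (0, 1).
1. W is the centroid of triangle YCA ⇒ W = (1/3, 1/3)
2. P lies on line WY with WP:PY = 2:5 ⇒ P = (5/21, 11/21)
3. J lies on line CW with CJ:JW = 5:(-3) ⇒ J = (5/6, 5/6)
4. S lies on line PJ with PS:SJ = 5:2 ⇒ S = (65/98, 73/98)
line SW meets CA at K = (8/121, 0)
W = S + t·(K−S) with t = 121/219, so SW:WK = 121/219:98/219

SW:WK = 121/98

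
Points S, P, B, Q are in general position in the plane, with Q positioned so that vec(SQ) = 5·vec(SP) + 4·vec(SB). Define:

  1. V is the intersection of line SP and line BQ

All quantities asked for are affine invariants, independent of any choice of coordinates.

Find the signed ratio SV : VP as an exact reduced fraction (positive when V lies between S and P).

SV:VP = -5/8

Assign S = (0, 0), P = (1, 0), B = (0, 1), Q = (5, 4) — the answer is frame-independent, so this choice is without loss of generality.
1. V is the intersection of line SP and line BQ ⇒ V = (-5/3, 0)
V = S + t·(P−S) with t = -5/3, so SV:VP = t:(1−t) = -5/3:8/3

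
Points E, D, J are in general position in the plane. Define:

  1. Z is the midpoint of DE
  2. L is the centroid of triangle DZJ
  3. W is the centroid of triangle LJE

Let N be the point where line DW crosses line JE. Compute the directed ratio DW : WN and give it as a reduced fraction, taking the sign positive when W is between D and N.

DW:WN = 5

Work in coordinates with E = (0, 0), D = (1, 0), J = (0, 1).
1. Z is the midpoint of DE ⇒ Z = (1/2, 0)
2. L is the centroid of triangle DZJ ⇒ L = (1/2, 1/3)
3. W is the centroid of triangle LJE ⇒ W = (1/6, 4/9)
line DW meets JE at N = (0, 8/15)
W = D + t·(N−D) with t = 5/6, so DW:WN = 5/6:1/6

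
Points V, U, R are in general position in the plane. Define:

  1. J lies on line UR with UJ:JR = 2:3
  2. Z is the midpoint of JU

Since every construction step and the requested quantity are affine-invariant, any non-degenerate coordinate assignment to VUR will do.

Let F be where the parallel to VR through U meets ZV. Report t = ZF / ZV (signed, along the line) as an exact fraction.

t = -1/4

Work in coordinates with V = (0, 0), U = (1, 0), R = (0, 1).
1. J lies on line UR with UJ:JR = 2:3 ⇒ J = (3/5, 2/5)
2. Z is the midpoint of JU ⇒ Z = (4/5, 1/5)
through U parallel to VR: direction (0, 1); meets ZV at F = (1, 1/4)
F = Z + t·(V−Z) with t = -1/4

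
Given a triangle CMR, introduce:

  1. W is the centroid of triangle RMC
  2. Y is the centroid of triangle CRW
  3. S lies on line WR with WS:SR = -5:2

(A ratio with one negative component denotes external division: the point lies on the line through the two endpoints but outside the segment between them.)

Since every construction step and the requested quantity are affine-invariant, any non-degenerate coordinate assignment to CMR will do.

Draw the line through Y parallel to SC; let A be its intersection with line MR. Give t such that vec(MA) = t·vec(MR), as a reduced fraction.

t = 32/33

Set C = (0, 0), M = (1, 0), R = (0, 1); any affine frame gives the same invariant.
1. W is the centroid of triangle RMC ⇒ W = (1/3, 1/3)
2. Y is the centroid of triangle CRW ⇒ Y = (1/9, 4/9)
3. S lies on line WR with WS:SR = -5:2 ⇒ S = (-2/9, 13/9)
through Y parallel to SC: direction (2/9, -13/9); meets MR at A = (1/33, 32/33)
A = M + t·(R−M) with t = 32/33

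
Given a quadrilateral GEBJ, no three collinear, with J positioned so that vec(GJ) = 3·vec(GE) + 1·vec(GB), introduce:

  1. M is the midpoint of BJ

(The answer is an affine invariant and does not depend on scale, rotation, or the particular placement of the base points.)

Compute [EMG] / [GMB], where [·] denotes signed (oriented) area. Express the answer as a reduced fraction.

Set G = (0, 0), E = (1, 0), B = (0, 1), J = (3, 1); any affine frame gives the same invariant.
1. M is the midpoint of BJ ⇒ M = (3/2, 1)
2·[EMG] = 1, 2·[GMB] = 3/2
[EMG]:[GMB] = 1:3/2 = 2/3

[EMG]:[GMB] = 2/3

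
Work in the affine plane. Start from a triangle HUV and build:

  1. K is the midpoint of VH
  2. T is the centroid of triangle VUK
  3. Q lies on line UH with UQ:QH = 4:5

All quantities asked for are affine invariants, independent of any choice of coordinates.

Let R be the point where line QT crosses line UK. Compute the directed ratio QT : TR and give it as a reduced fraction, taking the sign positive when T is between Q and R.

QT:TR = -7/3

Set H = (0, 0), U = (1, 0), V = (0, 1); any affine frame gives the same invariant.
1. K is the midpoint of VH ⇒ K = (0, 1/2)
2. T is the centroid of triangle VUK ⇒ T = (1/3, 1/2)
3. Q lies on line UH with UQ:QH = 4:5 ⇒ Q = (5/9, 0)
line QT meets UK at R = (3/7, 2/7)
T = Q + t·(R−Q) with t = 7/4, so QT:TR = 7/4:-3/4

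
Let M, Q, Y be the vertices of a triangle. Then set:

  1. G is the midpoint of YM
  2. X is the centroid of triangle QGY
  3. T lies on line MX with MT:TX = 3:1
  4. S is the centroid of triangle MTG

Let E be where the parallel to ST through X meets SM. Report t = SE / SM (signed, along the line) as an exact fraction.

t = -1/3

Set M = (0, 0), Q = (1, 0), Y = (0, 1); any affine frame gives the same invariant.
1. G is the midpoint of YM ⇒ G = (0, 1/2)
2. X is the centroid of triangle QGY ⇒ X = (1/3, 1/2)
3. T lies on line MX with MT:TX = 3:1 ⇒ T = (1/4, 3/8)
4. S is the centroid of triangle MTG ⇒ S = (1/12, 7/24)
through X parallel to ST: direction (1/6, 1/12); meets SM at E = (1/9, 7/18)
E = S + t·(M−S) with t = -1/3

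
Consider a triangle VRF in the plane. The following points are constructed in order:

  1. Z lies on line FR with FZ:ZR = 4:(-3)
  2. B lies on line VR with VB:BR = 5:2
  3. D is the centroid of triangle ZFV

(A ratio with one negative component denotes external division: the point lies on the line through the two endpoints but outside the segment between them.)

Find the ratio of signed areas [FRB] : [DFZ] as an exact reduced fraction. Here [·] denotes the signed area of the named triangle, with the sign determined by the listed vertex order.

Set V = (0, 0), R = (1, 0), F = (0, 1); any affine frame gives the same invariant.
1. Z lies on line FR with FZ:ZR = 4:(-3) ⇒ Z = (4, -3)
2. B lies on line VR with VB:BR = 5:2 ⇒ B = (5/7, 0)
3. D is the centroid of triangle ZFV ⇒ D = (4/3, -2/3)
2·[FRB] = -2/7, 2·[DFZ] = -4/3
[FRB]:[DFZ] = -2/7:-4/3 = 3/14

[FRB]:[DFZ] = 3/14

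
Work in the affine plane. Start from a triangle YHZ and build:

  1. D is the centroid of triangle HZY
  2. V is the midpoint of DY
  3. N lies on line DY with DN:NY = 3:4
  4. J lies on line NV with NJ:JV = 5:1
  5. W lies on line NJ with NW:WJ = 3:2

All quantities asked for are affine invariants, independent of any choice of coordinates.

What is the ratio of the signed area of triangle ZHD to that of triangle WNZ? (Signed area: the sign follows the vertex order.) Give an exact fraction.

Assign Y = (0, 0), H = (1, 0), Z = (0, 1) — the answer is frame-independent, so this choice is without loss of generality.
1. D is the centroid of triangle HZY ⇒ D = (1/3, 1/3)
2. V is the midpoint of DY ⇒ V = (1/6, 1/6)
3. N lies on line DY with DN:NY = 3:4 ⇒ N = (4/21, 4/21)
4. J lies on line NV with NJ:JV = 5:1 ⇒ J = (43/252, 43/252)
5. W lies on line NJ with NW:WJ = 3:2 ⇒ W = (5/28, 5/28)
2·[ZHD] = -1/3, 2·[WNZ] = 1/84
[ZHD]:[WNZ] = -1/3:1/84 = -28

[ZHD]:[WNZ] = -28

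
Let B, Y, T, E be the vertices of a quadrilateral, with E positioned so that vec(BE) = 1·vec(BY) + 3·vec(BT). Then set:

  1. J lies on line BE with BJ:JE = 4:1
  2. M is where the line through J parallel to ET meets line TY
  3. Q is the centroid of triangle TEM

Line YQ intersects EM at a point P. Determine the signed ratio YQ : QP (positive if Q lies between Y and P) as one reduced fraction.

YQ:QP = -43

Assign B = (0, 0), Y = (1, 0), T = (0, 1), E = (1, 3) — the answer is frame-independent, so this choice is without loss of generality.
1. J lies on line BE with BJ:JE = 4:1 ⇒ J = (4/5, 12/5)
2. M is where the line through J parallel to ET meets line TY ⇒ M = (1/15, 14/15)
3. Q is the centroid of triangle TEM ⇒ Q = (16/45, 74/45)
line YQ meets EM at P = (239/645, 1036/645)
Q = Y + t·(P−Y) with t = 43/42, so YQ:QP = 43/42:-1/42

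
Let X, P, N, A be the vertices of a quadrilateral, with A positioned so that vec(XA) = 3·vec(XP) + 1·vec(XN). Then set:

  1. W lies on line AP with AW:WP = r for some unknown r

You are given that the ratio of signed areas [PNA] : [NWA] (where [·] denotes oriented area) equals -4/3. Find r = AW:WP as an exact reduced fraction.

r = 3

Set X = (0, 0), P = (1, 0), N = (0, 1), A = (3, 1); any affine frame gives the same invariant.
1. With AW:WP = r, write λ = r/(r+1) so W = A + λ·(P−A); W is affine-linear in λ
Every point depending on W is an affine combination of W and λ-independent points, so each such coordinate is linear in λ; the λ² term in each signed area is a multiple of (P−A)×(P−A) = 0, so 2·[PNA] and 2·[NWA] are each linear in λ. Evaluating at λ=0 and λ=1:
  2·[PNA] = -3,   2·[NWA] = 3·λ
So [PNA]:[NWA] = (-3) / (3·λ). Setting this equal to -4/3:
  -3 = -4/3·(3·λ)  ⇒  λ = 3/4
Then r = λ/(1−λ) = (3/4)/(1/4) = 3. Check: with r = 3, W = (3/2, 1/4) and [PNA]:[NWA] = -4/3 as required.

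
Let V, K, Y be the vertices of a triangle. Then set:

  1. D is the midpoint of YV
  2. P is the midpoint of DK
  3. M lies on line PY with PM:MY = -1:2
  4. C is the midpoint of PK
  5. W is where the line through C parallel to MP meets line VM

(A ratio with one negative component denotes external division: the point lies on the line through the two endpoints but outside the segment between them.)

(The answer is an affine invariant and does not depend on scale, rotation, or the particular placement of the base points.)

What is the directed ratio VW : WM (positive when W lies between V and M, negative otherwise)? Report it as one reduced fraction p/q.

VW:WM = -5

Set V = (0, 0), K = (1, 0), Y = (0, 1); any affine frame gives the same invariant.
1. D is the midpoint of YV ⇒ D = (0, 1/2)
2. P is the midpoint of DK ⇒ P = (1/2, 1/4)
3. M lies on line PY with PM:MY = -1:2 ⇒ M = (1, -1/2)
4. C is the midpoint of PK ⇒ C = (3/4, 1/8)
5. W is where the line through C parallel to MP meets line VM ⇒ W = (5/4, -5/8)
W = V + t·(M−V) with t = 5/4, so VW:WM = t:(1−t) = 5/4:-1/4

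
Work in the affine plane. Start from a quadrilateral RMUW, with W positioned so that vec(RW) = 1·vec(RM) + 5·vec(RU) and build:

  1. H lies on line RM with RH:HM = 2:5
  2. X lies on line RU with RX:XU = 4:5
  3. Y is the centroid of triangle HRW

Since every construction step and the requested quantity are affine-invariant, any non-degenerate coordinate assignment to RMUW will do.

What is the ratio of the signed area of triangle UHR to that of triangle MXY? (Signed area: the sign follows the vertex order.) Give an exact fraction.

[UHR]:[MXY] = 18/89

Work in coordinates with R = (0, 0), M = (1, 0), U = (0, 1), W = (1, 5).
1. H lies on line RM with RH:HM = 2:5 ⇒ H = (2/7, 0)
2. X lies on line RU with RX:XU = 4:5 ⇒ X = (0, 4/9)
3. Y is the centroid of triangle HRW ⇒ Y = (3/7, 5/3)
2·[UHR] = -2/7, 2·[MXY] = -89/63
[UHR]:[MXY] = -2/7:-89/63 = 18/89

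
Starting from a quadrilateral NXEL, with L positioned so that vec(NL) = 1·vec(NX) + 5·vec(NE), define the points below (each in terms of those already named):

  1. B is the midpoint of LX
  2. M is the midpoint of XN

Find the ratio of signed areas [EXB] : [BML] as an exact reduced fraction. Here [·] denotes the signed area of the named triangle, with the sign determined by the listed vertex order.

[EXB]:[BML] = -2

Work in coordinates with N = (0, 0), X = (1, 0), E = (0, 1), L = (1, 5).
1. B is the midpoint of LX ⇒ B = (1, 5/2)
2. M is the midpoint of XN ⇒ M = (1/2, 0)
2·[EXB] = 5/2, 2·[BML] = -5/4
[EXB]:[BML] = 5/2:-5/4 = -2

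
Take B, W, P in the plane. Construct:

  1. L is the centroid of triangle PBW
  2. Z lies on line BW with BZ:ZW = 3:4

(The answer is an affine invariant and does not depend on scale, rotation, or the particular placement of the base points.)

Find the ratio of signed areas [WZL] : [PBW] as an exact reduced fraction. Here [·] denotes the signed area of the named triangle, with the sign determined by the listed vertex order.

[WZL]:[PBW] = -4/21

Set B = (0, 0), W = (1, 0), P = (0, 1); any affine frame gives the same invariant.
1. L is the centroid of triangle PBW ⇒ L = (1/3, 1/3)
2. Z lies on line BW with BZ:ZW = 3:4 ⇒ Z = (3/7, 0)
2·[WZL] = -4/21, 2·[PBW] = 1
[WZL]:[PBW] = -4/21:1 = -4/21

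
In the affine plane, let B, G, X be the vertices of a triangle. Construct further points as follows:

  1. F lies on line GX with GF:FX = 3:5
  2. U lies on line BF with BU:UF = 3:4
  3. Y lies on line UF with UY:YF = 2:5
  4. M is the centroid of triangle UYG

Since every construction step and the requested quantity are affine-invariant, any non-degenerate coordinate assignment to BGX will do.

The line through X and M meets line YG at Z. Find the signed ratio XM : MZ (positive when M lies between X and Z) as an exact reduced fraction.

Choose coordinates B = (0, 0), G = (1, 0), X = (0, 1).
1. F lies on line GX with GF:FX = 3:5 ⇒ F = (5/8, 3/8)
2. U lies on line BF with BU:UF = 3:4 ⇒ U = (15/56, 9/56)
3. Y lies on line UF with UY:YF = 2:5 ⇒ Y = (145/392, 87/392)
4. M is the centroid of triangle UYG ⇒ M = (107/196, 25/196)
line XM meets YG at Z = (535/1029, 58/343)
M = X + t·(Z−X) with t = 21/20, so XM:MZ = 21/20:-1/20

XM:MZ = -21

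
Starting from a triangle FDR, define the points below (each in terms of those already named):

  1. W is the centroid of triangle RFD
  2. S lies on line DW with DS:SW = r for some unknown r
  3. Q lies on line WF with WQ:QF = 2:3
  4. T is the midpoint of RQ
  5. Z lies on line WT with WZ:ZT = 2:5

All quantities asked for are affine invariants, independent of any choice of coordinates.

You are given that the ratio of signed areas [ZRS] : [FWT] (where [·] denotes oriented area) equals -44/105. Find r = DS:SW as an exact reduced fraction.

r = 5

Assign F = (0, 0), D = (1, 0), R = (0, 1) — the answer is frame-independent, so this choice is without loss of generality.
1. W is the centroid of triangle RFD ⇒ W = (1/3, 1/3)
2. With DS:SW = r, write λ = r/(r+1) so S = D + λ·(W−D); S is affine-linear in λ
3. Q lies on line WF with WQ:QF = 2:3 ⇒ Q = (1/5, 1/5)
4. T is the midpoint of RQ ⇒ T = (1/10, 3/5)
5. Z lies on line WT with WZ:ZT = 2:5 ⇒ Z = (4/15, 43/105)
Every point depending on S is an affine combination of S and λ-independent points, so each such coordinate is linear in λ; the λ² term in each signed area is a multiple of (W−D)×(W−D) = 0, so 2·[ZRS] and 2·[FWT] are each linear in λ. Evaluating at λ=0 and λ=1:
  2·[ZRS] = 32/105·λ − 34/105,   2·[FWT] = 1/6
So [ZRS]:[FWT] = (32/105·λ − 34/105) / (1/6). Setting this equal to -44/105:
  32/105·λ − 34/105 = -44/105·(1/6)  ⇒  λ = 5/6
Then r = λ/(1−λ) = (5/6)/(1/6) = 5. Check: with r = 5, S = (4/9, 5/18) and [ZRS]:[FWT] = -44/105 as required.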